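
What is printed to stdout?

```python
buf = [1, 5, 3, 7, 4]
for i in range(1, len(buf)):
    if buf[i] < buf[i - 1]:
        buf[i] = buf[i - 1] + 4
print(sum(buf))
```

i=1: 5>=1, unchanged → [1, 5, 3, 7, 4]
i=2: 3<5, buf[2] = 5+4 = 9 → [1, 5, 9, 7, 4]
i=3: 7<9, buf[3] = 9+4 = 13 → [1, 5, 9, 13, 4]
i=4: 4<13, buf[4] = 13+4 = 17 → [1, 5, 9, 13, 17]
sum = 45

45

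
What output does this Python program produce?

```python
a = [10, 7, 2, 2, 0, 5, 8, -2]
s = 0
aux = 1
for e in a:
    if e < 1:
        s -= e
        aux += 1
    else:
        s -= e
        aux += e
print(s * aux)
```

e=10: not <1, s = 0-10 = -10; aux=11
e=7: not <1, s = (-10)-7 = -17; aux=18
e=2: not <1, s = (-17)-2 = -19; aux=20
e=2: not <1, s = (-19)-2 = -21; aux=22
e=0: <1, s = (-21)-0 = -21; aux=23
e=5: not <1, s = (-21)-5 = -26; aux=28
e=8: not <1, s = (-26)-8 = -34; aux=36
e=-2: <1, s = (-34)-(-2) = -32; aux=37
s*aux = (-32)*37 = -1184

-1184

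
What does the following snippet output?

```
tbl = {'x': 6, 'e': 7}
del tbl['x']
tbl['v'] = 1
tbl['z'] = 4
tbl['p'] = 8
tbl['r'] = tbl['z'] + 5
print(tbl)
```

{'e': 7, 'v': 1, 'z': 4, 'p': 8, 'r': 9}

del 'x' → {'e': 7}
tbl['v'] = 1 → {'e': 7, 'v': 1}
tbl['z'] = 4 → {'e': 7, 'v': 1, 'z': 4}
tbl['p'] = 8 → {'e': 7, 'v': 1, 'z': 4, 'p': 8}
tbl['r'] = tbl['z']+5 = 9 → {'e': 7, 'v': 1, 'z': 4, 'p': 8, 'r': 9}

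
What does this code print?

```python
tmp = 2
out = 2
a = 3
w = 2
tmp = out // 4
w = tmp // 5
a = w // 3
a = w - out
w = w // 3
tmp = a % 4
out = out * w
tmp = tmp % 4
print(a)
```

-2

tmp = 2//4 = 0
w = 0//5 = 0
a = 0//3 = 0
a = 0-2 = -2
w = 0//3 = 0
tmp = (-2)%4 = 2
out = 2*0 = 0
tmp = 2%4 = 2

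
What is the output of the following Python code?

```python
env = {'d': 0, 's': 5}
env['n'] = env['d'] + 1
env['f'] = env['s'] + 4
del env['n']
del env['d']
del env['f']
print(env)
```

{'s': 5}

env['n'] = env['d']+1 = 1 → {'d': 0, 's': 5, 'n': 1}
env['f'] = env['s']+4 = 9 → {'d': 0, 's': 5, 'n': 1, 'f': 9}
del 'n' → {'d': 0, 's': 5, 'f': 9}
del 'd' → {'s': 5, 'f': 9}
del 'f' → {'s': 5}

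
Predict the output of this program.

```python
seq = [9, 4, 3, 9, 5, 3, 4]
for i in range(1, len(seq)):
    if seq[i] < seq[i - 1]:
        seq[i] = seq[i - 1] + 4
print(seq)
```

i=1: 4<9, seq[1] = 9+4 = 13 → [9, 13, 3, 9, 5, 3, 4]
i=2: 3<13, seq[2] = 13+4 = 17 → [9, 13, 17, 9, 5, 3, 4]
i=3: 9<17, seq[3] = 17+4 = 21 → [9, 13, 17, 21, 5, 3, 4]
i=4: 5<21, seq[4] = 21+4 = 25 → [9, 13, 17, 21, 25, 3, 4]
i=5: 3<25, seq[5] = 25+4 = 29 → [9, 13, 17, 21, 25, 29, 4]
i=6: 4<29, seq[6] = 29+4 = 33 → [9, 13, 17, 21, 25, 29, 33]

[9, 13, 17, 21, 25, 29, 33]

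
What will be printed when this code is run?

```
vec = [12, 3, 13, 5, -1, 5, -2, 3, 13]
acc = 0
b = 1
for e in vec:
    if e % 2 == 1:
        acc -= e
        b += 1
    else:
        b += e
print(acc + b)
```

e=12: not odd; b=13
e=3: odd, acc = 0-3 = -3; b=14
e=13: odd, acc = (-3)-13 = -16; b=15
e=5: odd, acc = (-16)-5 = -21; b=16
e=-1: odd, acc = (-21)-(-1) = -20; b=17
e=5: odd, acc = (-20)-5 = -25; b=18
e=-2: not odd; b=16
e=3: odd, acc = (-25)-3 = -28; b=17
e=13: odd, acc = (-28)-13 = -41; b=18
acc+b = (-41)+18 = -23

-23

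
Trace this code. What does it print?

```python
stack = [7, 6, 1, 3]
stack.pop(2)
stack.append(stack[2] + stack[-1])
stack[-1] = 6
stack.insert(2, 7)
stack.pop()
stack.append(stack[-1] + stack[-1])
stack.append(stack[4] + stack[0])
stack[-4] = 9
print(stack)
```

[7, 6, 9, 3, 6, 13]

pop(2) removes 1 → [7, 6, 3]
append stack[2]+stack[-1] = 3+3 = 6 → [7, 6, 3, 6]
stack[-1] = 6 → [7, 6, 3, 6]
insert 7 at 2 → [7, 6, 7, 3, 6]
pop() removes 6 → [7, 6, 7, 3]
append stack[-1]+stack[-1] = 3+3 = 6 → [7, 6, 7, 3, 6]
append stack[4]+stack[0] = 6+7 = 13 → [7, 6, 7, 3, 6, 13]
stack[-4] = 9 → [7, 6, 9, 3, 6, 13]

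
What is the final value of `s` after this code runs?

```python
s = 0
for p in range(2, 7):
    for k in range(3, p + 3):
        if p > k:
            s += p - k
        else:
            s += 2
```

38

p=2,k=3: not 2>3, s = 0+2 = 2
p=2,k=4: not 2>4, s = 2+2 = 4
p=3,k=3: not 3>3, s = 4+2 = 6
p=3,k=4: not 3>4, s = 6+2 = 8
p=3,k=5: not 3>5, s = 8+2 = 10
p=4,k=3: 4>3, s = 10+1 = 11
p=4,k=4: not 4>4, s = 11+2 = 13
p=4,k=5: not 4>5, s = 13+2 = 15
p=4,k=6: not 4>6, s = 15+2 = 17
p=5,k=3: 5>3, s = 17+2 = 19
p=5,k=4: 5>4, s = 19+1 = 20
p=5,k=5: not 5>5, s = 20+2 = 22
p=5,k=6: not 5>6, s = 22+2 = 24
p=5,k=7: not 5>7, s = 24+2 = 26
p=6,k=3: 6>3, s = 26+3 = 29
p=6,k=4: 6>4, s = 29+2 = 31
p=6,k=5: 6>5, s = 31+1 = 32
p=6,k=6: not 6>6, s = 32+2 = 34
p=6,k=7: not 6>7, s = 34+2 = 36
p=6,k=8: not 6>8, s = 36+2 = 38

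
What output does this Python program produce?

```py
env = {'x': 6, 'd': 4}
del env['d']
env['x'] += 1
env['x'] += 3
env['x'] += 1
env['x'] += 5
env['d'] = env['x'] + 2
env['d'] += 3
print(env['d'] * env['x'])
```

del 'd' → {'x': 6}
env['x'] = 6+1 = 7 → {'x': 7}
env['x'] = 7+3 = 10 → {'x': 10}
env['x'] = 10+1 = 11 → {'x': 11}
env['x'] = 11+5 = 16 → {'x': 16}
env['d'] = env['x']+2 = 18 → {'x': 16, 'd': 18}
env['d'] = 18+3 = 21 → {'x': 16, 'd': 21}
env['d']*env['x'] = 21*16 = 336

336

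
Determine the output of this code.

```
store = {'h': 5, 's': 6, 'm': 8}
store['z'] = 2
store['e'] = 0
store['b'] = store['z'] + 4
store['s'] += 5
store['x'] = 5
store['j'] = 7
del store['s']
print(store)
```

{'h': 5, 'm': 8, 'z': 2, 'e': 0, 'b': 6, 'x': 5, 'j': 7}

store['z'] = 2 → {'h': 5, 's': 6, 'm': 8, 'z': 2}
store['e'] = 0 → {'h': 5, 's': 6, 'm': 8, 'z': 2, 'e': 0}
store['b'] = store['z']+4 = 6 → {'h': 5, 's': 6, 'm': 8, 'z': 2, 'e': 0, 'b': 6}
store['s'] = 6+5 = 11 → {'h': 5, 's': 11, 'm': 8, 'z': 2, 'e': 0, 'b': 6}
store['x'] = 5 → {'h': 5, 's': 11, 'm': 8, 'z': 2, 'e': 0, 'b': 6, 'x': 5}
store['j'] = 7 → {'h': 5, 's': 11, 'm': 8, 'z': 2, 'e': 0, 'b': 6, 'x': 5, 'j': 7}
del 's' → {'h': 5, 'm': 8, 'z': 2, 'e': 0, 'b': 6, 'x': 5, 'j': 7}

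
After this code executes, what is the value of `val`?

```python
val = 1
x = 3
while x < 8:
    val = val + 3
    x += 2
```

10

x=3: val = 1+3 = 4
x=5: val = 4+3 = 7
x=7: val = 7+3 = 10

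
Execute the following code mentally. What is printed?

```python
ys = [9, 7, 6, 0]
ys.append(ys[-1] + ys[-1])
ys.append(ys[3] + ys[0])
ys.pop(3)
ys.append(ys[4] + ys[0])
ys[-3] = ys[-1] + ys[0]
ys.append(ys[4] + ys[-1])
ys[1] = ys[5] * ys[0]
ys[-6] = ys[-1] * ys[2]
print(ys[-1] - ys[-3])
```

18

append ys[-1]+ys[-1] = 0+0 = 0 → [9, 7, 6, 0, 0]
append ys[3]+ys[0] = 0+9 = 9 → [9, 7, 6, 0, 0, 9]
pop(3) removes 0 → [9, 7, 6, 0, 9]
append ys[4]+ys[0] = 9+9 = 18 → [9, 7, 6, 0, 9, 18]
ys[-3] = ys[-1]+ys[0] = 18+9 = 27 → [9, 7, 6, 27, 9, 18]
append ys[4]+ys[-1] = 9+18 = 27 → [9, 7, 6, 27, 9, 18, 27]
ys[1] = ys[5]*ys[0] = 18*9 = 162 → [9, 162, 6, 27, 9, 18, 27]
ys[-6] = ys[-1]*ys[2] = 27*6 = 162 → [9, 162, 6, 27, 9, 18, 27]
ys[-1]-ys[-3] = 27-9 = 18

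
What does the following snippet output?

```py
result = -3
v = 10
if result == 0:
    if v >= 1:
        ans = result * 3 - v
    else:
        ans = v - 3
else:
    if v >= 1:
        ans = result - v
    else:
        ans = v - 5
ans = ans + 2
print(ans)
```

-11

result=-3, v=10
result == 0 is False; v >= 1 is True
→ ans = result - v = -13
ans = (-13)+2 = -11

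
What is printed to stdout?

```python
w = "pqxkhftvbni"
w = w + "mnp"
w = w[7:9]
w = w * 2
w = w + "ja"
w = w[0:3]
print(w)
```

+ 'mnp' → 'pqxkhftvbnimnp'
slice [7:9] → 'vb'
repeat ×2 → 'vbvb'
+ 'ja' → 'vbvbja'
slice [0:3] → 'vbv'

vbv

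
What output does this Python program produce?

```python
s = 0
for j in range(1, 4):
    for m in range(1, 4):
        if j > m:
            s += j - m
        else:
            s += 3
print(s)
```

j=1,m=1: not 1>1, s = 0+3 = 3
j=1,m=2: not 1>2, s = 3+3 = 6
j=1,m=3: not 1>3, s = 6+3 = 9
j=2,m=1: 2>1, s = 9+1 = 10
j=2,m=2: not 2>2, s = 10+3 = 13
j=2,m=3: not 2>3, s = 13+3 = 16
j=3,m=1: 3>1, s = 16+2 = 18
j=3,m=2: 3>2, s = 18+1 = 19
j=3,m=3: not 3>3, s = 19+3 = 22

22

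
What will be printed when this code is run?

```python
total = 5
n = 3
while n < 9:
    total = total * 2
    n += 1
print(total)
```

320

n=3: total = 5*2 = 10
n=4: total = 10*2 = 20
n=5: total = 20*2 = 40
n=6: total = 40*2 = 80
n=7: total = 80*2 = 160
n=8: total = 160*2 = 320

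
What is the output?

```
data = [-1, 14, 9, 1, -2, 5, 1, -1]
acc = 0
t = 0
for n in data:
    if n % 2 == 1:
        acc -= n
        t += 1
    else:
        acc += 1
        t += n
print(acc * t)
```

-216

n=-1: odd, acc = 0-(-1) = 1; t=1
n=14: not odd, acc = 1+1 = 2; t=15
n=9: odd, acc = 2-9 = -7; t=16
n=1: odd, acc = (-7)-1 = -8; t=17
n=-2: not odd, acc = (-8)+1 = -7; t=15
n=5: odd, acc = (-7)-5 = -12; t=16
n=1: odd, acc = (-12)-1 = -13; t=17
n=-1: odd, acc = (-13)-(-1) = -12; t=18
acc*t = (-12)*18 = -216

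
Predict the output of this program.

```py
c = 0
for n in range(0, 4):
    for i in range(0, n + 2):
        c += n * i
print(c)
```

45

n=0,i=0: c = 0+0 = 0
n=0,i=1: c = 0+0 = 0
n=1,i=0: c = 0+0 = 0
n=1,i=1: c = 0+1 = 1
n=1,i=2: c = 1+2 = 3
n=2,i=0: c = 3+0 = 3
n=2,i=1: c = 3+2 = 5
n=2,i=2: c = 5+4 = 9
n=2,i=3: c = 9+6 = 15
n=3,i=0: c = 15+0 = 15
n=3,i=1: c = 15+3 = 18
n=3,i=2: c = 18+6 = 24
n=3,i=3: c = 24+9 = 33
n=3,i=4: c = 33+12 = 45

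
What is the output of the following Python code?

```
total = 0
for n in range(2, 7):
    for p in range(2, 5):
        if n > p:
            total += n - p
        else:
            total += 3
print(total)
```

37

n=2,p=2: not 2>2, total = 0+3 = 3
n=2,p=3: not 2>3, total = 3+3 = 6
n=2,p=4: not 2>4, total = 6+3 = 9
n=3,p=2: 3>2, total = 9+1 = 10
n=3,p=3: not 3>3, total = 10+3 = 13
n=3,p=4: not 3>4, total = 13+3 = 16
n=4,p=2: 4>2, total = 16+2 = 18
n=4,p=3: 4>3, total = 18+1 = 19
n=4,p=4: not 4>4, total = 19+3 = 22
n=5,p=2: 5>2, total = 22+3 = 25
n=5,p=3: 5>3, total = 25+2 = 27
n=5,p=4: 5>4, total = 27+1 = 28
n=6,p=2: 6>2, total = 28+4 = 32
n=6,p=3: 6>3, total = 32+3 = 35
n=6,p=4: 6>4, total = 35+2 = 37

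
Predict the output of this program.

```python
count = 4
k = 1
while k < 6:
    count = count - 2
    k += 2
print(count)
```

-2

k=1: count = 4-2 = 2
k=3: count = 2-2 = 0
k=5: count = 0-2 = -2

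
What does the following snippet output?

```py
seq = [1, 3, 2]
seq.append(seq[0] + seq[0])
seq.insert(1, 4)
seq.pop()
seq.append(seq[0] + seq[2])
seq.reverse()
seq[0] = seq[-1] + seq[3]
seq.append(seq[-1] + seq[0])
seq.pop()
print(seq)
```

[5, 2, 3, 4, 1]

append seq[0]+seq[0] = 1+1 = 2 → [1, 3, 2, 2]
insert 4 at 1 → [1, 4, 3, 2, 2]
pop() removes 2 → [1, 4, 3, 2]
append seq[0]+seq[2] = 1+3 = 4 → [1, 4, 3, 2, 4]
reverse → [4, 2, 3, 4, 1]
seq[0] = seq[-1]+seq[3] = 1+4 = 5 → [5, 2, 3, 4, 1]
append seq[-1]+seq[0] = 1+5 = 6 → [5, 2, 3, 4, 1, 6]
pop() removes 6 → [5, 2, 3, 4, 1]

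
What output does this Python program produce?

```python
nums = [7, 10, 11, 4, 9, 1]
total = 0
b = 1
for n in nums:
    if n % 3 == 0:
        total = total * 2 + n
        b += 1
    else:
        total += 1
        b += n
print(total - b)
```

n=7: not %3==0, total = 0+1 = 1; b=8
n=10: not %3==0, total = 1+1 = 2; b=18
n=11: not %3==0, total = 2+1 = 3; b=29
n=4: not %3==0, total = 3+1 = 4; b=33
n=9: %3==0, total = 4*2+9 = 17; b=34
n=1: not %3==0, total = 17+1 = 18; b=35
total-b = 18-35 = -17

-17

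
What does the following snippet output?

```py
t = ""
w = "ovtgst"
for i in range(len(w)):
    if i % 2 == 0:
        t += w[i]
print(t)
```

i=0: add 'o' → 'o'
i=1: skip
i=2: add 't' → 'ot'
i=3: skip
i=4: add 's' → 'ots'
i=5: skip

ots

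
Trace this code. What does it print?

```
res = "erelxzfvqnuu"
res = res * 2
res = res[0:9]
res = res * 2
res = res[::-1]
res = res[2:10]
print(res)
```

repeat ×2 → 'erelxzfvqnuuerelxzfvqnuu'
slice [0:9] → 'erelxzfvq'
repeat ×2 → 'erelxzfvqerelxzfvq'
reverse → 'qvfzxlereqvfzxlere'
slice [2:10] → 'fzxlereq'

fzxlereq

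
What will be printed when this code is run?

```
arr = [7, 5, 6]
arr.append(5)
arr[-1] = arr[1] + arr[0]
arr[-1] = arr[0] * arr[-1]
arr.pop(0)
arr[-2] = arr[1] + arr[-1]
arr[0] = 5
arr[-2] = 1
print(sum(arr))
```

90

append 5 → [7, 5, 6, 5]
arr[-1] = arr[1]+arr[0] = 5+7 = 12 → [7, 5, 6, 12]
arr[-1] = arr[0]*arr[-1] = 7*12 = 84 → [7, 5, 6, 84]
pop(0) removes 7 → [5, 6, 84]
arr[-2] = arr[1]+arr[-1] = 6+84 = 90 → [5, 90, 84]
arr[0] = 5 → [5, 90, 84]
arr[-2] = 1 → [5, 1, 84]
sum = 90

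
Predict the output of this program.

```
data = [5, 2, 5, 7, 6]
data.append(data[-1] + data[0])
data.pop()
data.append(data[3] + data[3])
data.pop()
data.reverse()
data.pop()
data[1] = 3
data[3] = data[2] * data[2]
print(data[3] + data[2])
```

append data[-1]+data[0] = 6+5 = 11 → [5, 2, 5, 7, 6, 11]
pop() removes 11 → [5, 2, 5, 7, 6]
append data[3]+data[3] = 7+7 = 14 → [5, 2, 5, 7, 6, 14]
pop() removes 14 → [5, 2, 5, 7, 6]
reverse → [6, 7, 5, 2, 5]
pop() removes 5 → [6, 7, 5, 2]
data[1] = 3 → [6, 3, 5, 2]
data[3] = data[2]*data[2] = 5*5 = 25 → [6, 3, 5, 25]
data[3]+data[2] = 25+5 = 30

30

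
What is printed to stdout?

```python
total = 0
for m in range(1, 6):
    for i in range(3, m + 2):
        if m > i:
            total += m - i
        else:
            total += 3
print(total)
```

m=2,i=3: not 2>3, total = 0+3 = 3
m=3,i=3: not 3>3, total = 3+3 = 6
m=3,i=4: not 3>4, total = 6+3 = 9
m=4,i=3: 4>3, total = 9+1 = 10
m=4,i=4: not 4>4, total = 10+3 = 13
m=4,i=5: not 4>5, total = 13+3 = 16
m=5,i=3: 5>3, total = 16+2 = 18
m=5,i=4: 5>4, total = 18+1 = 19
m=5,i=5: not 5>5, total = 19+3 = 22
m=5,i=6: not 5>6, total = 22+3 = 25

25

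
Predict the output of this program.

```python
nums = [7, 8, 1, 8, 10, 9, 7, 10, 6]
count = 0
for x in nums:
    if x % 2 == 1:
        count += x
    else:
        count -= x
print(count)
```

-18

x=7: odd, count = 0+7 = 7
x=8: not odd, count = 7-8 = -1
x=1: odd, count = (-1)+1 = 0
x=8: not odd, count = 0-8 = -8
x=10: not odd, count = (-8)-10 = -18
x=9: odd, count = (-18)+9 = -9
x=7: odd, count = (-9)+7 = -2
x=10: not odd, count = (-2)-10 = -12
x=6: not odd, count = (-12)-6 = -18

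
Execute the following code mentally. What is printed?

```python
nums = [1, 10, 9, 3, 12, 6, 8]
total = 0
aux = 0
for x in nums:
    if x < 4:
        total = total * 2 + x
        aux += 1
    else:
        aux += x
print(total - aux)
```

-42

x=1: <4, total = 0*2+1 = 1; aux=1
x=10: not <4; aux=11
x=9: not <4; aux=20
x=3: <4, total = 1*2+3 = 5; aux=21
x=12: not <4; aux=33
x=6: not <4; aux=39
x=8: not <4; aux=47
total-aux = 5-47 = -42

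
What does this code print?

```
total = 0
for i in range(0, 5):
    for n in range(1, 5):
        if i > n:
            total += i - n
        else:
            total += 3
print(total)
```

i=0,n=1: not 0>1, total = 0+3 = 3
i=0,n=2: not 0>2, total = 3+3 = 6
i=0,n=3: not 0>3, total = 6+3 = 9
i=0,n=4: not 0>4, total = 9+3 = 12
i=1,n=1: not 1>1, total = 12+3 = 15
i=1,n=2: not 1>2, total = 15+3 = 18
i=1,n=3: not 1>3, total = 18+3 = 21
i=1,n=4: not 1>4, total = 21+3 = 24
i=2,n=1: 2>1, total = 24+1 = 25
i=2,n=2: not 2>2, total = 25+3 = 28
i=2,n=3: not 2>3, total = 28+3 = 31
i=2,n=4: not 2>4, total = 31+3 = 34
i=3,n=1: 3>1, total = 34+2 = 36
i=3,n=2: 3>2, total = 36+1 = 37
i=3,n=3: not 3>3, total = 37+3 = 40
i=3,n=4: not 3>4, total = 40+3 = 43
i=4,n=1: 4>1, total = 43+3 = 46
i=4,n=2: 4>2, total = 46+2 = 48
i=4,n=3: 4>3, total = 48+1 = 49
i=4,n=4: not 4>4, total = 49+3 = 52

52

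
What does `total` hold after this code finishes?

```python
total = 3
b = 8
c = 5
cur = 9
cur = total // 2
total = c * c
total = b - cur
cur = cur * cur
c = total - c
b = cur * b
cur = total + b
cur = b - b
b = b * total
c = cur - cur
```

7

cur = 3//2 = 1
total = 5*5 = 25
total = 8-1 = 7
cur = 1*1 = 1
c = 7-5 = 2
b = 1*8 = 8
cur = 7+8 = 15
cur = 8-8 = 0
b = 8*7 = 56
c = 0-0 = 0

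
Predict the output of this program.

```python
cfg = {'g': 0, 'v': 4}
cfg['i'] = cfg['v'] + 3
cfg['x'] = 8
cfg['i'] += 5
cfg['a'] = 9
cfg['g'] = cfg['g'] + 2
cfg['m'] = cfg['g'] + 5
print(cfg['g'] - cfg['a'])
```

-7

cfg['i'] = cfg['v']+3 = 7 → {'g': 0, 'v': 4, 'i': 7}
cfg['x'] = 8 → {'g': 0, 'v': 4, 'i': 7, 'x': 8}
cfg['i'] = 7+5 = 12 → {'g': 0, 'v': 4, 'i': 12, 'x': 8}
cfg['a'] = 9 → {'g': 0, 'v': 4, 'i': 12, 'x': 8, 'a': 9}
cfg['g'] = cfg['g']+2 = 2 → {'g': 2, 'v': 4, 'i': 12, 'x': 8, 'a': 9}
cfg['m'] = cfg['g']+5 = 7 → {'g': 2, 'v': 4, 'i': 12, 'x': 8, 'a': 9, 'm': 7}
cfg['g']-cfg['a'] = 2-9 = -7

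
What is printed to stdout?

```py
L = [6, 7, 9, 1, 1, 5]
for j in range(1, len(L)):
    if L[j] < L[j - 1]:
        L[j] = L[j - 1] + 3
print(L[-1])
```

18

j=1: 7>=6, unchanged → [6, 7, 9, 1, 1, 5]
j=2: 9>=7, unchanged → [6, 7, 9, 1, 1, 5]
j=3: 1<9, L[3] = 9+3 = 12 → [6, 7, 9, 12, 1, 5]
j=4: 1<12, L[4] = 12+3 = 15 → [6, 7, 9, 12, 15, 5]
j=5: 5<15, L[5] = 15+3 = 18 → [6, 7, 9, 12, 15, 18]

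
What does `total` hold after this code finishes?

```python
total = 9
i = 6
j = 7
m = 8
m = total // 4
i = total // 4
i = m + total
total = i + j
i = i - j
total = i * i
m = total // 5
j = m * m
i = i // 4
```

16

m = 9//4 = 2
i = 9//4 = 2
i = 2+9 = 11
total = 11+7 = 18
i = 11-7 = 4
total = 4*4 = 16
m = 16//5 = 3
j = 3*3 = 9
i = 4//4 = 1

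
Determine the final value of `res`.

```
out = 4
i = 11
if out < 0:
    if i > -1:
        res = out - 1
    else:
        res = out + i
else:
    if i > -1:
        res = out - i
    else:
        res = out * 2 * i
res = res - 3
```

out=4, i=11
out < 0 is False; i > -1 is True
→ res = out - i = -7
res = (-7)-3 = -10

-10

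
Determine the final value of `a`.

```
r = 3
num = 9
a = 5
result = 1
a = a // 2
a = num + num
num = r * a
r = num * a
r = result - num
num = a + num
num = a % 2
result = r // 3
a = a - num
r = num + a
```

a = 5//2 = 2
a = 9+9 = 18
num = 3*18 = 54
r = 54*18 = 972
r = 1-54 = -53
num = 18+54 = 72
num = 18%2 = 0
result = (-53)//3 = -18
a = 18-0 = 18
r = 0+18 = 18

18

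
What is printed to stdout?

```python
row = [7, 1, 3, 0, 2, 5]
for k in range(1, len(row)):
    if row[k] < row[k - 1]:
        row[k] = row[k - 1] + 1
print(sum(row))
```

k=1: 1<7, row[1] = 7+1 = 8 → [7, 8, 3, 0, 2, 5]
k=2: 3<8, row[2] = 8+1 = 9 → [7, 8, 9, 0, 2, 5]
k=3: 0<9, row[3] = 9+1 = 10 → [7, 8, 9, 10, 2, 5]
k=4: 2<10, row[4] = 10+1 = 11 → [7, 8, 9, 10, 11, 5]
k=5: 5<11, row[5] = 11+1 = 12 → [7, 8, 9, 10, 11, 12]
sum = 57

57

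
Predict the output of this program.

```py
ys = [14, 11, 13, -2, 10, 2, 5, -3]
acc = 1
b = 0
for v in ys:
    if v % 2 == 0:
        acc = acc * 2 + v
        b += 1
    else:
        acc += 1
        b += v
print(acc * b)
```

v=14: even, acc = 1*2+14 = 16; b=1
v=11: not even, acc = 16+1 = 17; b=12
v=13: not even, acc = 17+1 = 18; b=25
v=-2: even, acc = 18*2+(-2) = 34; b=26
v=10: even, acc = 34*2+10 = 78; b=27
v=2: even, acc = 78*2+2 = 158; b=28
v=5: not even, acc = 158+1 = 159; b=33
v=-3: not even, acc = 159+1 = 160; b=30
acc*b = 160*30 = 4800

4800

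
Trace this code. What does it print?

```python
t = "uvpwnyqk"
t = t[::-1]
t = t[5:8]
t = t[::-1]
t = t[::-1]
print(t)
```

pvu

reverse → 'kqynwpvu'
slice [5:8] → 'pvu'
reverse → 'uvp'
reverse → 'pvu'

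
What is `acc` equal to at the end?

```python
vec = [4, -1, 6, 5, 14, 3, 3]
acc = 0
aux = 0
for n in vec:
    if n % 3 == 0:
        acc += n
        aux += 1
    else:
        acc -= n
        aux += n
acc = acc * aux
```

-250

n=4: not %3==0, acc = 0-4 = -4; aux=4
n=-1: not %3==0, acc = (-4)-(-1) = -3; aux=3
n=6: %3==0, acc = (-3)+6 = 3; aux=4
n=5: not %3==0, acc = 3-5 = -2; aux=9
n=14: not %3==0, acc = (-2)-14 = -16; aux=23
n=3: %3==0, acc = (-16)+3 = -13; aux=24
n=3: %3==0, acc = (-13)+3 = -10; aux=25
acc*aux = (-10)*25 = -250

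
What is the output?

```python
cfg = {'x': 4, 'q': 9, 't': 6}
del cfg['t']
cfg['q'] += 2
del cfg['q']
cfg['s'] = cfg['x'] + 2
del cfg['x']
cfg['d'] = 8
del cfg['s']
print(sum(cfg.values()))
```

8

del 't' → {'x': 4, 'q': 9}
cfg['q'] = 9+2 = 11 → {'x': 4, 'q': 11}
del 'q' → {'x': 4}
cfg['s'] = cfg['x']+2 = 6 → {'x': 4, 's': 6}
del 'x' → {'s': 6}
cfg['d'] = 8 → {'s': 6, 'd': 8}
del 's' → {'d': 8}
sum of values = 8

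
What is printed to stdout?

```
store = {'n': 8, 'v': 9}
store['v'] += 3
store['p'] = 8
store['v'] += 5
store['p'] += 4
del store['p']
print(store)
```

store['v'] = 9+3 = 12 → {'n': 8, 'v': 12}
store['p'] = 8 → {'n': 8, 'v': 12, 'p': 8}
store['v'] = 12+5 = 17 → {'n': 8, 'v': 17, 'p': 8}
store['p'] = 8+4 = 12 → {'n': 8, 'v': 17, 'p': 12}
del 'p' → {'n': 8, 'v': 17}

{'n': 8, 'v': 17}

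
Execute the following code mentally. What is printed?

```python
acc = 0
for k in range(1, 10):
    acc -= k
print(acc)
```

-45

k=1: acc = 0-1 = -1
k=2: acc = (-1)-2 = -3
k=3: acc = (-3)-3 = -6
k=4: acc = (-6)-4 = -10
k=5: acc = (-10)-5 = -15
k=6: acc = (-15)-6 = -21
k=7: acc = (-21)-7 = -28
k=8: acc = (-28)-8 = -36
k=9: acc = (-36)-9 = -45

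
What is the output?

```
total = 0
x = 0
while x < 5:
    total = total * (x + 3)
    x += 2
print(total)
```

x=0: total = 0*3 = 0
x=2: total = 0*5 = 0
x=4: total = 0*7 = 0

0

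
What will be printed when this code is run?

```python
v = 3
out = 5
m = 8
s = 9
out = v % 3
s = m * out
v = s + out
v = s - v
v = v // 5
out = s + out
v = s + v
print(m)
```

8

out = 3%3 = 0
s = 8*0 = 0
v = 0+0 = 0
v = 0-0 = 0
v = 0//5 = 0
out = 0+0 = 0
v = 0+0 = 0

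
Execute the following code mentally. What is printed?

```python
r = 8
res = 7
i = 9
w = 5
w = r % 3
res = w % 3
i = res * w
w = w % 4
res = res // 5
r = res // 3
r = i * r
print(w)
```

2

w = 8%3 = 2
res = 2%3 = 2
i = 2*2 = 4
w = 2%4 = 2
res = 2//5 = 0
r = 0//3 = 0
r = 4*0 = 0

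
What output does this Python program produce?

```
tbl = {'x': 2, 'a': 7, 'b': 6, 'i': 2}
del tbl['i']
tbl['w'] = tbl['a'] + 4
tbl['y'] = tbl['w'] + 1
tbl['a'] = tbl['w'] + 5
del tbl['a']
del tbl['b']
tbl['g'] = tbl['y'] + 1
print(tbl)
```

del 'i' → {'x': 2, 'a': 7, 'b': 6}
tbl['w'] = tbl['a']+4 = 11 → {'x': 2, 'a': 7, 'b': 6, 'w': 11}
tbl['y'] = tbl['w']+1 = 12 → {'x': 2, 'a': 7, 'b': 6, 'w': 11, 'y': 12}
tbl['a'] = tbl['w']+5 = 16 → {'x': 2, 'a': 16, 'b': 6, 'w': 11, 'y': 12}
del 'a' → {'x': 2, 'b': 6, 'w': 11, 'y': 12}
del 'b' → {'x': 2, 'w': 11, 'y': 12}
tbl['g'] = tbl['y']+1 = 13 → {'x': 2, 'w': 11, 'y': 12, 'g': 13}

{'x': 2, 'w': 11, 'y': 12, 'g': 13}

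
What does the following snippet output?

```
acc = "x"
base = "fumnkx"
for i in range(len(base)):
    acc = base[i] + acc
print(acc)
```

i=0: prepend 'f' → 'fx'
i=1: prepend 'u' → 'ufx'
i=2: prepend 'm' → 'mufx'
i=3: prepend 'n' → 'nmufx'
i=4: prepend 'k' → 'knmufx'
i=5: prepend 'x' → 'xknmufx'

xknmufx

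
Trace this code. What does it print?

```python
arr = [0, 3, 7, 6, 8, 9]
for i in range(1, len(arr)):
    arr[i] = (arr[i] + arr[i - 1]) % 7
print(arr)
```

[0, 3, 3, 2, 3, 5]

i=1: arr[1] = (3+0)%7 = 3 → [0, 3, 7, 6, 8, 9]
i=2: arr[2] = (7+3)%7 = 3 → [0, 3, 3, 6, 8, 9]
i=3: arr[3] = (6+3)%7 = 2 → [0, 3, 3, 2, 8, 9]
i=4: arr[4] = (8+2)%7 = 3 → [0, 3, 3, 2, 3, 9]
i=5: arr[5] = (9+3)%7 = 5 → [0, 3, 3, 2, 3, 5]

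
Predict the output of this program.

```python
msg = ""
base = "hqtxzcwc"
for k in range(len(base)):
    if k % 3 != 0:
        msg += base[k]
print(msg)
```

k=0: skip
k=1: add 'q' → 'q'
k=2: add 't' → 'qt'
k=3: skip
k=4: add 'z' → 'qtz'
k=5: add 'c' → 'qtzc'
k=6: skip
k=7: add 'c' → 'qtzcc'

qtzcc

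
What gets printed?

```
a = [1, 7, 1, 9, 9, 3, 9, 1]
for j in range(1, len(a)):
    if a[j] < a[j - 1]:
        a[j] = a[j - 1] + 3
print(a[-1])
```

j=1: 7>=1, unchanged → [1, 7, 1, 9, 9, 3, 9, 1]
j=2: 1<7, a[2] = 7+3 = 10 → [1, 7, 10, 9, 9, 3, 9, 1]
j=3: 9<10, a[3] = 10+3 = 13 → [1, 7, 10, 13, 9, 3, 9, 1]
j=4: 9<13, a[4] = 13+3 = 16 → [1, 7, 10, 13, 16, 3, 9, 1]
j=5: 3<16, a[5] = 16+3 = 19 → [1, 7, 10, 13, 16, 19, 9, 1]
j=6: 9<19, a[6] = 19+3 = 22 → [1, 7, 10, 13, 16, 19, 22, 1]
j=7: 1<22, a[7] = 22+3 = 25 → [1, 7, 10, 13, 16, 19, 22, 25]

25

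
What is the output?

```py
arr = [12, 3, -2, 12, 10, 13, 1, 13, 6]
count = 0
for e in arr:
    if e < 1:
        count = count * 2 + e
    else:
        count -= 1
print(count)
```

-12

e=12: not <1, count = 0-1 = -1
e=3: not <1, count = (-1)-1 = -2
e=-2: <1, count = (-2)*2+(-2) = -6
e=12: not <1, count = (-6)-1 = -7
e=10: not <1, count = (-7)-1 = -8
e=13: not <1, count = (-8)-1 = -9
e=1: not <1, count = (-9)-1 = -10
e=13: not <1, count = (-10)-1 = -11
e=6: not <1, count = (-11)-1 = -12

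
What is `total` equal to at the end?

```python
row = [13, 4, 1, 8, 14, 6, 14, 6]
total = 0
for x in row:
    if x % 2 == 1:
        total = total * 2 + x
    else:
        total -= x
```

x=13: odd, total = 0*2+13 = 13
x=4: not odd, total = 13-4 = 9
x=1: odd, total = 9*2+1 = 19
x=8: not odd, total = 19-8 = 11
x=14: not odd, total = 11-14 = -3
x=6: not odd, total = (-3)-6 = -9
x=14: not odd, total = (-9)-14 = -23
x=6: not odd, total = (-23)-6 = -29

-29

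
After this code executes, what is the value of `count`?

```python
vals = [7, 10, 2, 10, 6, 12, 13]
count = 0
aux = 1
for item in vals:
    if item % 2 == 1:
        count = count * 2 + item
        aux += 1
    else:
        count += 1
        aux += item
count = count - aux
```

item=7: odd, count = 0*2+7 = 7; aux=2
item=10: not odd, count = 7+1 = 8; aux=12
item=2: not odd, count = 8+1 = 9; aux=14
item=10: not odd, count = 9+1 = 10; aux=24
item=6: not odd, count = 10+1 = 11; aux=30
item=12: not odd, count = 11+1 = 12; aux=42
item=13: odd, count = 12*2+13 = 37; aux=43
count-aux = 37-43 = -6

-6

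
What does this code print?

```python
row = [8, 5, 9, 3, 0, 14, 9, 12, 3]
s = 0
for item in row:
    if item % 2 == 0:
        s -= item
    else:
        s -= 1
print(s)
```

item=8: even, s = 0-8 = -8
item=5: not even, s = (-8)-1 = -9
item=9: not even, s = (-9)-1 = -10
item=3: not even, s = (-10)-1 = -11
item=0: even, s = (-11)-0 = -11
item=14: even, s = (-11)-14 = -25
item=9: not even, s = (-25)-1 = -26
item=12: even, s = (-26)-12 = -38
item=3: not even, s = (-38)-1 = -39

-39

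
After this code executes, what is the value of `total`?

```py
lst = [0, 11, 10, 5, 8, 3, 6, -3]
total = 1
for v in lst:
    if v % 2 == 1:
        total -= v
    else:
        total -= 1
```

v=0: not odd, total = 1-1 = 0
v=11: odd, total = 0-11 = -11
v=10: not odd, total = (-11)-1 = -12
v=5: odd, total = (-12)-5 = -17
v=8: not odd, total = (-17)-1 = -18
v=3: odd, total = (-18)-3 = -21
v=6: not odd, total = (-21)-1 = -22
v=-3: odd, total = (-22)-(-3) = -19

-19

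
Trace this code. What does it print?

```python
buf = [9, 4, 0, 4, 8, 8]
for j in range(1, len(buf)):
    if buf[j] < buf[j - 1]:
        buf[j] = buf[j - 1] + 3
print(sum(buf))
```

99

j=1: 4<9, buf[1] = 9+3 = 12 → [9, 12, 0, 4, 8, 8]
j=2: 0<12, buf[2] = 12+3 = 15 → [9, 12, 15, 4, 8, 8]
j=3: 4<15, buf[3] = 15+3 = 18 → [9, 12, 15, 18, 8, 8]
j=4: 8<18, buf[4] = 18+3 = 21 → [9, 12, 15, 18, 21, 8]
j=5: 8<21, buf[5] = 21+3 = 24 → [9, 12, 15, 18, 21, 24]
sum = 99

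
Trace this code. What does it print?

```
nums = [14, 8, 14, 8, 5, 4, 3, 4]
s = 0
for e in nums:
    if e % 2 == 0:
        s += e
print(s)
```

52

e=14: even, s = 0+14 = 14
e=8: even, s = 14+8 = 22
e=14: even, s = 22+14 = 36
e=8: even, s = 36+8 = 44
e=5: not even
e=4: even, s = 44+4 = 48
e=3: not even
e=4: even, s = 48+4 = 52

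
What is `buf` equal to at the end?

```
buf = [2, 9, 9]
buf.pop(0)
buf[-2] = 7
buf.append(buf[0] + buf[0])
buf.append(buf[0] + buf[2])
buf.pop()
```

[7, 9, 14]

pop(0) removes 2 → [9, 9]
buf[-2] = 7 → [7, 9]
append buf[0]+buf[0] = 7+7 = 14 → [7, 9, 14]
append buf[0]+buf[2] = 7+14 = 21 → [7, 9, 14, 21]
pop() removes 21 → [7, 9, 14]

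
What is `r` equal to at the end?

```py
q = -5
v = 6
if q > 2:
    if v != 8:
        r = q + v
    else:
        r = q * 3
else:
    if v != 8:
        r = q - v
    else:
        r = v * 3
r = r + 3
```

-8

q=-5, v=6
q > 2 is False; v != 8 is True
→ r = q - v = -11
r = (-11)+3 = -8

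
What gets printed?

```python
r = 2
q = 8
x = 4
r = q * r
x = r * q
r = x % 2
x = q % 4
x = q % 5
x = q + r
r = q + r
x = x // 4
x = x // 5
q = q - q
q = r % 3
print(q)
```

r = 8*2 = 16
x = 16*8 = 128
r = 128%2 = 0
x = 8%4 = 0
x = 8%5 = 3
x = 8+0 = 8
r = 8+0 = 8
x = 8//4 = 2
x = 2//5 = 0
q = 8-8 = 0
q = 8%3 = 2

2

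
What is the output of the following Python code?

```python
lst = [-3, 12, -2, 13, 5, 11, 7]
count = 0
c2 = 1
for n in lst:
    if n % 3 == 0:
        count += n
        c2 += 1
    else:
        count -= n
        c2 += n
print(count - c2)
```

-62

n=-3: %3==0, count = 0+(-3) = -3; c2=2
n=12: %3==0, count = (-3)+12 = 9; c2=3
n=-2: not %3==0, count = 9-(-2) = 11; c2=1
n=13: not %3==0, count = 11-13 = -2; c2=14
n=5: not %3==0, count = (-2)-5 = -7; c2=19
n=11: not %3==0, count = (-7)-11 = -18; c2=30
n=7: not %3==0, count = (-18)-7 = -25; c2=37
count-c2 = (-25)-37 = -62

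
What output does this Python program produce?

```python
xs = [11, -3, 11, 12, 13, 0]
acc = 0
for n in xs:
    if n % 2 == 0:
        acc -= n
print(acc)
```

-12

n=11: not even
n=-3: not even
n=11: not even
n=12: even, acc = 0-12 = -12
n=13: not even
n=0: even, acc = (-12)-0 = -12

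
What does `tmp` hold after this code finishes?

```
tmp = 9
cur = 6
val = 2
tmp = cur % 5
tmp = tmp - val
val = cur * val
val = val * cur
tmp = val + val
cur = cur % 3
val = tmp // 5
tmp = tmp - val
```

tmp = 6%5 = 1
tmp = 1-2 = -1
val = 6*2 = 12
val = 12*6 = 72
tmp = 72+72 = 144
cur = 6%3 = 0
val = 144//5 = 28
tmp = 144-28 = 116

116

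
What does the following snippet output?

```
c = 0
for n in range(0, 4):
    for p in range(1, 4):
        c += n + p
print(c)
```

42

n=0,p=1: c = 0+1 = 1
n=0,p=2: c = 1+2 = 3
n=0,p=3: c = 3+3 = 6
n=1,p=1: c = 6+2 = 8
n=1,p=2: c = 8+3 = 11
n=1,p=3: c = 11+4 = 15
n=2,p=1: c = 15+3 = 18
n=2,p=2: c = 18+4 = 22
n=2,p=3: c = 22+5 = 27
n=3,p=1: c = 27+4 = 31
n=3,p=2: c = 31+5 = 36
n=3,p=3: c = 36+6 = 42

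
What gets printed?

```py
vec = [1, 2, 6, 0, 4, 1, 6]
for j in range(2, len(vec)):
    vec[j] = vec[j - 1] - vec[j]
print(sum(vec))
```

j=2: vec[2] = 2-6 = -4 → [1, 2, -4, 0, 4, 1, 6]
j=3: vec[3] = (-4)-0 = -4 → [1, 2, -4, -4, 4, 1, 6]
j=4: vec[4] = (-4)-4 = -8 → [1, 2, -4, -4, -8, 1, 6]
j=5: vec[5] = (-8)-1 = -9 → [1, 2, -4, -4, -8, -9, 6]
j=6: vec[6] = (-9)-6 = -15 → [1, 2, -4, -4, -8, -9, -15]
sum = -37

-37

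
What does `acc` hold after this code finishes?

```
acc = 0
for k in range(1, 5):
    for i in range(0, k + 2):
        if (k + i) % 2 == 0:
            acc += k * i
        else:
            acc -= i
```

20

k=1,i=0: odd sum, acc = 0-0 = 0
k=1,i=1: even sum, acc = 0+1 = 1
k=1,i=2: odd sum, acc = 1-2 = -1
k=2,i=0: even sum, acc = (-1)+0 = -1
k=2,i=1: odd sum, acc = (-1)-1 = -2
k=2,i=2: even sum, acc = (-2)+4 = 2
k=2,i=3: odd sum, acc = 2-3 = -1
k=3,i=0: odd sum, acc = (-1)-0 = -1
k=3,i=1: even sum, acc = (-1)+3 = 2
k=3,i=2: odd sum, acc = 2-2 = 0
k=3,i=3: even sum, acc = 0+9 = 9
k=3,i=4: odd sum, acc = 9-4 = 5
k=4,i=0: even sum, acc = 5+0 = 5
k=4,i=1: odd sum, acc = 5-1 = 4
k=4,i=2: even sum, acc = 4+8 = 12
k=4,i=3: odd sum, acc = 12-3 = 9
k=4,i=4: even sum, acc = 9+16 = 25
k=4,i=5: odd sum, acc = 25-5 = 20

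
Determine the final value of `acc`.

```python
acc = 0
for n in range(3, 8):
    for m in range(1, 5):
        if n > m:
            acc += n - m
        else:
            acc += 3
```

60

n=3,m=1: 3>1, acc = 0+2 = 2
n=3,m=2: 3>2, acc = 2+1 = 3
n=3,m=3: not 3>3, acc = 3+3 = 6
n=3,m=4: not 3>4, acc = 6+3 = 9
n=4,m=1: 4>1, acc = 9+3 = 12
n=4,m=2: 4>2, acc = 12+2 = 14
n=4,m=3: 4>3, acc = 14+1 = 15
n=4,m=4: not 4>4, acc = 15+3 = 18
n=5,m=1: 5>1, acc = 18+4 = 22
n=5,m=2: 5>2, acc = 22+3 = 25
n=5,m=3: 5>3, acc = 25+2 = 27
n=5,m=4: 5>4, acc = 27+1 = 28
n=6,m=1: 6>1, acc = 28+5 = 33
n=6,m=2: 6>2, acc = 33+4 = 37
n=6,m=3: 6>3, acc = 37+3 = 40
n=6,m=4: 6>4, acc = 40+2 = 42
n=7,m=1: 7>1, acc = 42+6 = 48
n=7,m=2: 7>2, acc = 48+5 = 53
n=7,m=3: 7>3, acc = 53+4 = 57
n=7,m=4: 7>4, acc = 57+3 = 60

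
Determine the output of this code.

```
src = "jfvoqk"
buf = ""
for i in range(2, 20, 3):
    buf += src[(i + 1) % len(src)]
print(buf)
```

ojojoj

i=2: add src[3]='o' → 'o'
i=5: add src[0]='j' → 'oj'
i=8: add src[3]='o' → 'ojo'
i=11: add src[0]='j' → 'ojoj'
i=14: add src[3]='o' → 'ojojo'
i=17: add src[0]='j' → 'ojojoj'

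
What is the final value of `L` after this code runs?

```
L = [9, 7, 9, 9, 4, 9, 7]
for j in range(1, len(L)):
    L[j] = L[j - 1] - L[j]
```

j=1: L[1] = 9-7 = 2 → [9, 2, 9, 9, 4, 9, 7]
j=2: L[2] = 2-9 = -7 → [9, 2, -7, 9, 4, 9, 7]
j=3: L[3] = (-7)-9 = -16 → [9, 2, -7, -16, 4, 9, 7]
j=4: L[4] = (-16)-4 = -20 → [9, 2, -7, -16, -20, 9, 7]
j=5: L[5] = (-20)-9 = -29 → [9, 2, -7, -16, -20, -29, 7]
j=6: L[6] = (-29)-7 = -36 → [9, 2, -7, -16, -20, -29, -36]

[9, 2, -7, -16, -20, -29, -36]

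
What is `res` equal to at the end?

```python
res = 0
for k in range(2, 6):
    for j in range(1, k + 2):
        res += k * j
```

k=2,j=1: res = 0+2 = 2
k=2,j=2: res = 2+4 = 6
k=2,j=3: res = 6+6 = 12
k=3,j=1: res = 12+3 = 15
k=3,j=2: res = 15+6 = 21
k=3,j=3: res = 21+9 = 30
k=3,j=4: res = 30+12 = 42
k=4,j=1: res = 42+4 = 46
k=4,j=2: res = 46+8 = 54
k=4,j=3: res = 54+12 = 66
k=4,j=4: res = 66+16 = 82
k=4,j=5: res = 82+20 = 102
k=5,j=1: res = 102+5 = 107
k=5,j=2: res = 107+10 = 117
k=5,j=3: res = 117+15 = 132
k=5,j=4: res = 132+20 = 152
k=5,j=5: res = 152+25 = 177
k=5,j=6: res = 177+30 = 207

207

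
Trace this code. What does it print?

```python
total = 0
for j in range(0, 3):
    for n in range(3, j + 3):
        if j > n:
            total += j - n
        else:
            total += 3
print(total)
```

9

j=1,n=3: not 1>3, total = 0+3 = 3
j=2,n=3: not 2>3, total = 3+3 = 6
j=2,n=4: not 2>4, total = 6+3 = 9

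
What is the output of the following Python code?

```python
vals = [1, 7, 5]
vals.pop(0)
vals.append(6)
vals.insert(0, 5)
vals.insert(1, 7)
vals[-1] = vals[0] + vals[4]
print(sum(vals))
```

35

pop(0) removes 1 → [7, 5]
append 6 → [7, 5, 6]
insert 5 at 0 → [5, 7, 5, 6]
insert 7 at 1 → [5, 7, 7, 5, 6]
vals[-1] = vals[0]+vals[4] = 5+6 = 11 → [5, 7, 7, 5, 11]
sum = 35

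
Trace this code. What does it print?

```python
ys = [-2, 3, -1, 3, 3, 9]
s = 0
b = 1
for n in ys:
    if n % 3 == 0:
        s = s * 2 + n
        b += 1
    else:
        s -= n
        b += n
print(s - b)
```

n=-2: not %3==0, s = 0-(-2) = 2; b=-1
n=3: %3==0, s = 2*2+3 = 7; b=0
n=-1: not %3==0, s = 7-(-1) = 8; b=-1
n=3: %3==0, s = 8*2+3 = 19; b=0
n=3: %3==0, s = 19*2+3 = 41; b=1
n=9: %3==0, s = 41*2+9 = 91; b=2
s-b = 91-2 = 89

89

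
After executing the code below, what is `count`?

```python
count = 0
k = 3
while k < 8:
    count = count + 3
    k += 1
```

k=3: count = 0+3 = 3
k=4: count = 3+3 = 6
k=5: count = 6+3 = 9
k=6: count = 9+3 = 12
k=7: count = 12+3 = 15

15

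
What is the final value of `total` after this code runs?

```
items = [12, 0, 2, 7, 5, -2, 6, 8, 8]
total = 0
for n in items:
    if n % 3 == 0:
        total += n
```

18

n=12: %3==0, total = 0+12 = 12
n=0: %3==0, total = 12+0 = 12
n=2: not %3==0
n=7: not %3==0
n=5: not %3==0
n=-2: not %3==0
n=6: %3==0, total = 12+6 = 18
n=8: not %3==0
n=8: not %3==0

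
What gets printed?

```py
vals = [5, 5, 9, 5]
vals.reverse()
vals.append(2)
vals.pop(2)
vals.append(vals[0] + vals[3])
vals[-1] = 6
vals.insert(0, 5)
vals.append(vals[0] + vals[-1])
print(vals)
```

reverse → [5, 9, 5, 5]
append 2 → [5, 9, 5, 5, 2]
pop(2) removes 5 → [5, 9, 5, 2]
append vals[0]+vals[3] = 5+2 = 7 → [5, 9, 5, 2, 7]
vals[-1] = 6 → [5, 9, 5, 2, 6]
insert 5 at 0 → [5, 5, 9, 5, 2, 6]
append vals[0]+vals[-1] = 5+6 = 11 → [5, 5, 9, 5, 2, 6, 11]

[5, 5, 9, 5, 2, 6, 11]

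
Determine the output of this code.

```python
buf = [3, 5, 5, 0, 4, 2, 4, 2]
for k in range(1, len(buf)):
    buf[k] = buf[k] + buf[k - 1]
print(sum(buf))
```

k=1: buf[1] = 5+3 = 8 → [3, 8, 5, 0, 4, 2, 4, 2]
k=2: buf[2] = 5+8 = 13 → [3, 8, 13, 0, 4, 2, 4, 2]
k=3: buf[3] = 0+13 = 13 → [3, 8, 13, 13, 4, 2, 4, 2]
k=4: buf[4] = 4+13 = 17 → [3, 8, 13, 13, 17, 2, 4, 2]
k=5: buf[5] = 2+17 = 19 → [3, 8, 13, 13, 17, 19, 4, 2]
k=6: buf[6] = 4+19 = 23 → [3, 8, 13, 13, 17, 19, 23, 2]
k=7: buf[7] = 2+23 = 25 → [3, 8, 13, 13, 17, 19, 23, 25]
sum = 121

121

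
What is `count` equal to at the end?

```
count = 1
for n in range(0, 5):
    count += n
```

11

n=0: count = 1+0 = 1
n=1: count = 1+1 = 2
n=2: count = 2+2 = 4
n=3: count = 4+3 = 7
n=4: count = 7+4 = 11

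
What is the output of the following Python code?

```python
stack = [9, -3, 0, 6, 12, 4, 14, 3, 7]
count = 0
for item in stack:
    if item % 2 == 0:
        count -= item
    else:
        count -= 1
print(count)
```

-40

item=9: not even, count = 0-1 = -1
item=-3: not even, count = (-1)-1 = -2
item=0: even, count = (-2)-0 = -2
item=6: even, count = (-2)-6 = -8
item=12: even, count = (-8)-12 = -20
item=4: even, count = (-20)-4 = -24
item=14: even, count = (-24)-14 = -38
item=3: not even, count = (-38)-1 = -39
item=7: not even, count = (-39)-1 = -40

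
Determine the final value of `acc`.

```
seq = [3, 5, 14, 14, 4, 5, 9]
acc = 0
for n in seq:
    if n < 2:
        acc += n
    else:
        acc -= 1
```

n=3: not <2, acc = 0-1 = -1
n=5: not <2, acc = (-1)-1 = -2
n=14: not <2, acc = (-2)-1 = -3
n=14: not <2, acc = (-3)-1 = -4
n=4: not <2, acc = (-4)-1 = -5
n=5: not <2, acc = (-5)-1 = -6
n=9: not <2, acc = (-6)-1 = -7

-7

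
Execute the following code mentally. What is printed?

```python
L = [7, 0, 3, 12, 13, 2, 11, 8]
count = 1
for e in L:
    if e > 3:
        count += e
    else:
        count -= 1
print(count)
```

e=7: >3, count = 1+7 = 8
e=0: not >3, count = 8-1 = 7
e=3: not >3, count = 7-1 = 6
e=12: >3, count = 6+12 = 18
e=13: >3, count = 18+13 = 31
e=2: not >3, count = 31-1 = 30
e=11: >3, count = 30+11 = 41
e=8: >3, count = 41+8 = 49

49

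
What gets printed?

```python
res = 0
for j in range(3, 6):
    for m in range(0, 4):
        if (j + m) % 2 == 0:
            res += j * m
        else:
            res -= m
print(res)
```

j=3,m=0: odd sum, res = 0-0 = 0
j=3,m=1: even sum, res = 0+3 = 3
j=3,m=2: odd sum, res = 3-2 = 1
j=3,m=3: even sum, res = 1+9 = 10
j=4,m=0: even sum, res = 10+0 = 10
j=4,m=1: odd sum, res = 10-1 = 9
j=4,m=2: even sum, res = 9+8 = 17
j=4,m=3: odd sum, res = 17-3 = 14
j=5,m=0: odd sum, res = 14-0 = 14
j=5,m=1: even sum, res = 14+5 = 19
j=5,m=2: odd sum, res = 19-2 = 17
j=5,m=3: even sum, res = 17+15 = 32

32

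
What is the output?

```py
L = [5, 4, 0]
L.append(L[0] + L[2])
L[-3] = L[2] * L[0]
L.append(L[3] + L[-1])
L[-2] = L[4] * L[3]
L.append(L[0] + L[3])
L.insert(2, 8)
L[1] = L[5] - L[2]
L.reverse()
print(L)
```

append L[0]+L[2] = 5+0 = 5 → [5, 4, 0, 5]
L[-3] = L[2]*L[0] = 0*5 = 0 → [5, 0, 0, 5]
append L[3]+L[-1] = 5+5 = 10 → [5, 0, 0, 5, 10]
L[-2] = L[4]*L[3] = 10*5 = 50 → [5, 0, 0, 50, 10]
append L[0]+L[3] = 5+50 = 55 → [5, 0, 0, 50, 10, 55]
insert 8 at 2 → [5, 0, 8, 0, 50, 10, 55]
L[1] = L[5]-L[2] = 10-8 = 2 → [5, 2, 8, 0, 50, 10, 55]
reverse → [55, 10, 50, 0, 8, 2, 5]

[55, 10, 50, 0, 8, 2, 5]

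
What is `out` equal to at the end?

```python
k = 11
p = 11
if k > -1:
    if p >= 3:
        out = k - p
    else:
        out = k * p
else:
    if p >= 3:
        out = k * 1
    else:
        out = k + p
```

k=11, p=11
k > -1 is True; p >= 3 is True
→ out = k - p = 0

0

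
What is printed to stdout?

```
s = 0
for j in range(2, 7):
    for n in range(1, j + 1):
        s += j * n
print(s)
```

265

j=2,n=1: s = 0+2 = 2
j=2,n=2: s = 2+4 = 6
j=3,n=1: s = 6+3 = 9
j=3,n=2: s = 9+6 = 15
j=3,n=3: s = 15+9 = 24
j=4,n=1: s = 24+4 = 28
j=4,n=2: s = 28+8 = 36
j=4,n=3: s = 36+12 = 48
j=4,n=4: s = 48+16 = 64
j=5,n=1: s = 64+5 = 69
j=5,n=2: s = 69+10 = 79
j=5,n=3: s = 79+15 = 94
j=5,n=4: s = 94+20 = 114
j=5,n=5: s = 114+25 = 139
j=6,n=1: s = 139+6 = 145
j=6,n=2: s = 145+12 = 157
j=6,n=3: s = 157+18 = 175
j=6,n=4: s = 175+24 = 199
j=6,n=5: s = 199+30 = 229
j=6,n=6: s = 229+36 = 265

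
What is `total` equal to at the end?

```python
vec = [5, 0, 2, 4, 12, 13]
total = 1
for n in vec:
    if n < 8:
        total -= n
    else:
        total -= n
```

n=5: <8, total = 1-5 = -4
n=0: <8, total = (-4)-0 = -4
n=2: <8, total = (-4)-2 = -6
n=4: <8, total = (-6)-4 = -10
n=12: not <8, total = (-10)-12 = -22
n=13: not <8, total = (-22)-13 = -35

-35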